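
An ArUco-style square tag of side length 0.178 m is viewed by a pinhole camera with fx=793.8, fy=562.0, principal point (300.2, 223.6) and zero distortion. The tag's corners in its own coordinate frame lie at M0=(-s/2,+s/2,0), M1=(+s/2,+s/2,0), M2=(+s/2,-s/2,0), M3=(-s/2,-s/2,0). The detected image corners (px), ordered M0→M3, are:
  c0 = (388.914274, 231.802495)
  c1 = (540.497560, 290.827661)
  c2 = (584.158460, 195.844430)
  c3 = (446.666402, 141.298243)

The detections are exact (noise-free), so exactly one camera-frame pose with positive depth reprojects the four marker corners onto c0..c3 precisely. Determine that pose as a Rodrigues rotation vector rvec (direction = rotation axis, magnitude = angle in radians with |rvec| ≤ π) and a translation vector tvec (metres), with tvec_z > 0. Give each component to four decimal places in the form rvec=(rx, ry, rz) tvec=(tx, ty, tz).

Intrinsics K: fx=793.8, fy=562.0, cx=300.2, cy=223.6
Marker side s = 0.178 m; corners in marker frame (Z=0):
  M0 = (-0.0890, +0.0890, 0)
  M1 = (+0.0890, +0.0890, 0)
  M2 = (+0.0890, -0.0890, 0)
  M3 = (-0.0890, -0.0890, 0)
Detected image corners:
  c0 = (388.914274, 231.802495) px
  c1 = (540.497560, 290.827661) px
  c2 = (584.158460, 195.844430) px
  c3 = (446.666402, 141.298243) px
Planar DLT: solve 8×8 A·h = b for H (H[2,2]=1):
  H  [+835.97822 -544.02813 +491.59237]
  H  [+329.75866 +407.34050 +212.89230]
  H  [+0.05271 -0.52921 +1.00000]
B = K⁻¹H; ‖b₁‖=1.179149, ‖b₂‖=1.179149; λ = 2/(‖b₁‖+‖b₂‖) = 0.848069, sign → tz>0 ⇒ λ=+0.848069
r₁ = λ·B[:,0] = (+0.87622,+0.47983,+0.04471); r₂ = λ·B[:,1] = (-0.41149,+0.79325,-0.44881)
r₃ = r₁×r₂ = (-0.25081,+0.37486,+0.89251); SVD([r₁ r₂ r₃]) → R = UVᵀ:
  R  [+0.87622 -0.41149 -0.25081]
  R  [+0.47983 +0.79325 +0.37486]
  R  [+0.04471 -0.44881 +0.89251]
t = (+0.20448, -0.01616, +0.84807) m
tr R = 2.561983; θ = arccos((tr R − 1)/2) = 0.674544 rad = 38.649°
axis k = ((R−Rᵀ)₃₂, (R−Rᵀ)₁₃, (R−Rᵀ)₂₁) / (2 sinθ) = (-0.659421, -0.236588, +0.713576)
rvec = θ·k = (-0.444808, -0.159589, +0.481339)

rvec=(-0.4448, -0.1596, 0.4813) tvec=(0.2045, -0.0162, 0.8481)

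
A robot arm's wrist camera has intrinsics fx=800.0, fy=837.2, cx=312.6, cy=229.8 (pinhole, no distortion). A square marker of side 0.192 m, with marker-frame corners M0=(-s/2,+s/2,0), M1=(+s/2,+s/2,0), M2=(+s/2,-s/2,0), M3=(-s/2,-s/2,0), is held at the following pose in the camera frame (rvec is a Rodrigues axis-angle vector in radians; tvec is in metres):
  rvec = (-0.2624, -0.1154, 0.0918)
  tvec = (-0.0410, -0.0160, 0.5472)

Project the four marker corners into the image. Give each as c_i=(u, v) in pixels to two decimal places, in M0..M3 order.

c0=(88.90, 338.01) c1=(382.91, 365.92) c2=(396.69, 88.61) c3=(129.60, 53.60)

Intrinsics K: fx=800.0, fy=837.2, cx=312.6, cy=229.8
Marker side s = 0.192 m; corners in marker frame (Z=0):
  M0 = (-0.0960, +0.0960, 0)
  M1 = (+0.0960, +0.0960, 0)
  M2 = (+0.0960, -0.0960, 0)
  M3 = (-0.0960, -0.0960, 0)
rvec = (-0.2624, -0.1154, 0.0918), |rvec| = θ = 0.30100 rad = 17.246°
Rodrigues: sinθ=0.29647, 1−cosθ=0.04496; R = I + sinθ·[k]× + (1−cosθ)·[k]×²:
    [+0.98921 -0.07539 -0.12562]
    [+0.10545 +0.96165 +0.25320]
    [+0.10171 -0.26371 +0.95922]
t = (-0.0410, -0.0160, 0.5472) m
M0: Pc = R·M0+t = (-0.14320, +0.06620, +0.51212); u = 800.0·(-0.14320)/0.51212 + 312.6 = 88.8991, v = 837.2·(+0.06620)/0.51212 + 229.8 = 338.0149
M1: Pc = R·M1+t = (+0.04673, +0.08644, +0.53165); u = 800.0·(+0.04673)/0.53165 + 312.6 = 382.9117, v = 837.2·(+0.08644)/0.53165 + 229.8 = 365.9214
M2: Pc = R·M2+t = (+0.06120, -0.09820, +0.58228); u = 800.0·(+0.06120)/0.58228 + 312.6 = 396.6858, v = 837.2·(-0.09820)/0.58228 + 229.8 = 88.6150
M3: Pc = R·M3+t = (-0.12873, -0.11844, +0.56275); u = 800.0·(-0.12873)/0.56275 + 312.6 = 129.6045, v = 837.2·(-0.11844)/0.56275 + 229.8 = 53.5962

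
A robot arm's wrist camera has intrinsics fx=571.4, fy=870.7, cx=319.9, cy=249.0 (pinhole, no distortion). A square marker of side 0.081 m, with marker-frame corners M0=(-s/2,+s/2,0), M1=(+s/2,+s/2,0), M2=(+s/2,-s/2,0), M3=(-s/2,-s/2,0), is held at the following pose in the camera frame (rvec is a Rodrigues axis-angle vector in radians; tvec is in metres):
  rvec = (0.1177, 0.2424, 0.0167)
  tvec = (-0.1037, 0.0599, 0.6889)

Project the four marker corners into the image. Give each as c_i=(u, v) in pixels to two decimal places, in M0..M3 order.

c0=(203.64, 371.40) c1=(266.04, 378.02) c2=(265.43, 276.02) c3=(202.19, 272.15)

Intrinsics K: fx=571.4, fy=870.7, cx=319.9, cy=249.0
Marker side s = 0.081 m; corners in marker frame (Z=0):
  M0 = (-0.0405, +0.0405, 0)
  M1 = (+0.0405, +0.0405, 0)
  M2 = (+0.0405, -0.0405, 0)
  M3 = (-0.0405, -0.0405, 0)
rvec = (0.1177, 0.2424, 0.0167), |rvec| = θ = 0.26998 rad = 15.469°
Rodrigues: sinθ=0.26671, 1−cosθ=0.03622; R = I + sinθ·[k]× + (1−cosθ)·[k]×²:
    [+0.97066 -0.00232 +0.24044]
    [+0.03068 +0.99298 -0.11426]
    [-0.23849 +0.11829 +0.96391]
t = (-0.1037, 0.0599, 0.6889) m
M0: Pc = R·M0+t = (-0.14311, +0.09887, +0.70335); u = 571.4·(-0.14311)/0.70335 + 319.9 = 203.6412, v = 870.7·(+0.09887)/0.70335 + 249.0 = 371.3984
M1: Pc = R·M1+t = (-0.06448, +0.10136, +0.68403); u = 571.4·(-0.06448)/0.68403 + 319.9 = 266.0354, v = 870.7·(+0.10136)/0.68403 + 249.0 = 378.0179
M2: Pc = R·M2+t = (-0.06429, +0.02093, +0.67445); u = 571.4·(-0.06429)/0.67445 + 319.9 = 265.4293, v = 870.7·(+0.02093)/0.67445 + 249.0 = 276.0161
M3: Pc = R·M3+t = (-0.14292, +0.01844, +0.69377); u = 571.4·(-0.14292)/0.69377 + 319.9 = 202.1903, v = 870.7·(+0.01844)/0.69377 + 249.0 = 272.1453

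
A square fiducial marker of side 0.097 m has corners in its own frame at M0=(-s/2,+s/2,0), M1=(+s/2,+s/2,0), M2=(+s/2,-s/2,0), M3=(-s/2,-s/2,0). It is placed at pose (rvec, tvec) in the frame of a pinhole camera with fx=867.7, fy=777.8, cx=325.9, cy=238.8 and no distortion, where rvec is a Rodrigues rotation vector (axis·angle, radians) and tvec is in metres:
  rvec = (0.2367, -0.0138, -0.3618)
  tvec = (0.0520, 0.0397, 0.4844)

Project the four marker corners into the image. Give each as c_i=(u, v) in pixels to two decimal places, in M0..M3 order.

Intrinsics K: fx=867.7, fy=777.8, cx=325.9, cy=238.8
Marker side s = 0.097 m; corners in marker frame (Z=0):
  M0 = (-0.0485, +0.0485, 0)
  M1 = (+0.0485, +0.0485, 0)
  M2 = (+0.0485, -0.0485, 0)
  M3 = (-0.0485, -0.0485, 0)
rvec = (0.2367, -0.0138, -0.3618), |rvec| = θ = 0.43257 rad = 24.784°
Rodrigues: sinθ=0.41921, 1−cosθ=0.09211; R = I + sinθ·[k]× + (1−cosθ)·[k]×²:
    [+0.93547 +0.34901 -0.05553]
    [-0.35223 +0.90799 -0.22693]
    [-0.02878 +0.23184 +0.97233]
t = (0.0520, 0.0397, 0.4844) m
M0: Pc = R·M0+t = (+0.02356, +0.10082, +0.49704); u = 867.7·(+0.02356)/0.49704 + 325.9 = 367.0240, v = 777.8·(+0.10082)/0.49704 + 238.8 = 396.5701
M1: Pc = R·M1+t = (+0.11430, +0.06665, +0.49425); u = 867.7·(+0.11430)/0.49425 + 325.9 = 526.5601, v = 777.8·(+0.06665)/0.49425 + 238.8 = 343.6938
M2: Pc = R·M2+t = (+0.08044, -0.02142, +0.47176); u = 867.7·(+0.08044)/0.47176 + 325.9 = 473.8578, v = 777.8·(-0.02142)/0.47176 + 238.8 = 203.4837
M3: Pc = R·M3+t = (-0.01030, +0.01275, +0.47455); u = 867.7·(-0.01030)/0.47455 + 325.9 = 307.0714, v = 777.8·(+0.01275)/0.47455 + 238.8 = 259.6907

c0=(367.02, 396.57) c1=(526.56, 343.69) c2=(473.86, 203.48) c3=(307.07, 259.69)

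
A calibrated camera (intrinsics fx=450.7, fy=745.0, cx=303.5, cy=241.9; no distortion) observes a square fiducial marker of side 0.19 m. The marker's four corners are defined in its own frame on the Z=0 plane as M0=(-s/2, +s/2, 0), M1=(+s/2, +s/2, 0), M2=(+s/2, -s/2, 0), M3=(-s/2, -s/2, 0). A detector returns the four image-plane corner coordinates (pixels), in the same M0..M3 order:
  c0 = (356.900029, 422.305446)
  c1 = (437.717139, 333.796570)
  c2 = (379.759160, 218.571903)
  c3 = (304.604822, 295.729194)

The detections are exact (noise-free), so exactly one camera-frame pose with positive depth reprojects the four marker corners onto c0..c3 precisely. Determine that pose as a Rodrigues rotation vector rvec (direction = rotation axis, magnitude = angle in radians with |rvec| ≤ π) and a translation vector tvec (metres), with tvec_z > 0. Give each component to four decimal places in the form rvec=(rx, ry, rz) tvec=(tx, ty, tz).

Intrinsics K: fx=450.7, fy=745.0, cx=303.5, cy=241.9
Marker side s = 0.19 m; corners in marker frame (Z=0):
  M0 = (-0.0950, +0.0950, 0)
  M1 = (+0.0950, +0.0950, 0)
  M2 = (+0.0950, -0.0950, 0)
  M3 = (-0.0950, -0.0950, 0)
Detected image corners:
  c0 = (356.900029, 422.305446) px
  c1 = (437.717139, 333.796570) px
  c2 = (379.759160, 218.571903) px
  c3 = (304.604822, 295.729194) px
Planar DLT: solve 8×8 A·h = b for H (H[2,2]=1):
  H  [+467.62710 +108.14504 +369.03465]
  H  [-384.85324 +479.35517 +314.15480]
  H  [+0.15652 -0.49282 +1.00000]
B = K⁻¹H; ‖b₁‖=1.102434, ‖b₂‖=1.102434; λ = 2/(‖b₁‖+‖b₂‖) = 0.907084, sign → tz>0 ⇒ λ=+0.907084
r₁ = λ·B[:,0] = (+0.84554,-0.51468,+0.14198); r₂ = λ·B[:,1] = (+0.51868,+0.72879,-0.44703)
r₃ = r₁×r₂ = (+0.12660,+0.45162,+0.88318); SVD([r₁ r₂ r₃]) → R = UVᵀ:
  R  [+0.84554 +0.51868 +0.12660]
  R  [-0.51468 +0.72879 +0.45162]
  R  [+0.14198 -0.44703 +0.88318]
t = (+0.13190, +0.08797, +0.90708) m
tr R = 2.457518; θ = arccos((tr R − 1)/2) = 0.754289 rad = 43.218°
axis k = ((R−Rᵀ)₃₂, (R−Rᵀ)₁₃, (R−Rᵀ)₂₁) / (2 sinθ) = (-0.656167, -0.011227, -0.754532)
rvec = θ·k = (-0.494939, -0.008469, -0.569135)

rvec=(-0.4949, -0.0085, -0.5691) tvec=(0.1319, 0.0880, 0.9071)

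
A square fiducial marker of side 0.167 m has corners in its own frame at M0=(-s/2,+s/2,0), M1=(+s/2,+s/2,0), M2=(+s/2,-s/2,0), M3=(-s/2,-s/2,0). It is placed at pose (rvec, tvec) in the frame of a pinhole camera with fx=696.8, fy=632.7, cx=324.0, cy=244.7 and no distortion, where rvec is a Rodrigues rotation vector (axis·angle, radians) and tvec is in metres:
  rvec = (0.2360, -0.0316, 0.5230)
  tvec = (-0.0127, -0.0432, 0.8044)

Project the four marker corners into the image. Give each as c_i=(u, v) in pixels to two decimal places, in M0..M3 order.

c0=(215.69, 233.77) c1=(339.15, 296.49) c2=(412.87, 187.06) c3=(285.14, 119.34)

Intrinsics K: fx=696.8, fy=632.7, cx=324.0, cy=244.7
Marker side s = 0.167 m; corners in marker frame (Z=0):
  M0 = (-0.0835, +0.0835, 0)
  M1 = (+0.0835, +0.0835, 0)
  M2 = (+0.0835, -0.0835, 0)
  M3 = (-0.0835, -0.0835, 0)
rvec = (0.2360, -0.0316, 0.5230), |rvec| = θ = 0.57465 rad = 32.925°
Rodrigues: sinθ=0.54354, 1−cosθ=0.16062; R = I + sinθ·[k]× + (1−cosθ)·[k]×²:
    [+0.86647 -0.49831 +0.03014]
    [+0.49106 +0.83987 -0.23126]
    [+0.08992 +0.21519 +0.97242]
t = (-0.0127, -0.0432, 0.8044) m
M0: Pc = R·M0+t = (-0.12666, -0.01407, +0.81486); u = 696.8·(-0.12666)/0.81486 + 324.0 = 215.6912, v = 632.7·(-0.01407)/0.81486 + 244.7 = 233.7718
M1: Pc = R·M1+t = (+0.01804, +0.06793, +0.82988); u = 696.8·(+0.01804)/0.82988 + 324.0 = 339.1481, v = 632.7·(+0.06793)/0.82988 + 244.7 = 296.4919
M2: Pc = R·M2+t = (+0.10126, -0.07233, +0.79394); u = 696.8·(+0.10126)/0.79394 + 324.0 = 412.8703, v = 632.7·(-0.07233)/0.79394 + 244.7 = 187.0630
M3: Pc = R·M3+t = (-0.04344, -0.15433, +0.77892); u = 696.8·(-0.04344)/0.77892 + 324.0 = 285.1389, v = 632.7·(-0.15433)/0.77892 + 244.7 = 119.3396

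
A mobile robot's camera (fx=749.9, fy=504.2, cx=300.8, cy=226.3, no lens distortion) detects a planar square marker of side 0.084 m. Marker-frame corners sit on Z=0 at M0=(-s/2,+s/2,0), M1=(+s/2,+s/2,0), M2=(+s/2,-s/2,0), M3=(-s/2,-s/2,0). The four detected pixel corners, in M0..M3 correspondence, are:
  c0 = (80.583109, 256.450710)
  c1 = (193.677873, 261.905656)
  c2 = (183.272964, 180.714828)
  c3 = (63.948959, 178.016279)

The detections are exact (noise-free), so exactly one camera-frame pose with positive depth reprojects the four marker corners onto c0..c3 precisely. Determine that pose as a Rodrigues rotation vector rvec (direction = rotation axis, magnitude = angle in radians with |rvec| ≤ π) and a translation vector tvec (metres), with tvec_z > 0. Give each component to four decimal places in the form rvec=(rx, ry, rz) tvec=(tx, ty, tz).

rvec=(0.3546, 0.2323, 0.0115) tvec=(-0.1143, -0.0059, 0.5005)

Intrinsics K: fx=749.9, fy=504.2, cx=300.8, cy=226.3
Marker side s = 0.084 m; corners in marker frame (Z=0):
  M0 = (-0.0420, +0.0420, 0)
  M1 = (+0.0420, +0.0420, 0)
  M2 = (+0.0420, -0.0420, 0)
  M3 = (-0.0420, -0.0420, 0)
Detected image corners:
  c0 = (80.583109, 256.450710) px
  c1 = (193.677873, 261.905656) px
  c2 = (183.272964, 180.714828) px
  c3 = (63.948959, 178.016279) px
Planar DLT: solve 8×8 A·h = b for H (H[2,2]=1):
  H  [+1324.17432 +251.60686 +129.47728]
  H  [-48.87235 +1101.15567 +220.39025]
  H  [-0.44639 +0.69007 +1.00000]
B = K⁻¹H; ‖b₁‖=1.998106, ‖b₂‖=1.998106; λ = 2/(‖b₁‖+‖b₂‖) = 0.500474, sign → tz>0 ⇒ λ=+0.500474
r₁ = λ·B[:,0] = (+0.97335,+0.05176,-0.22341); r₂ = λ·B[:,1] = (+0.02939,+0.93801,+0.34536)
r₃ = r₁×r₂ = (+0.22743,-0.34272,+0.91149); SVD([r₁ r₂ r₃]) → R = UVᵀ:
  R  [+0.97335 +0.02939 +0.22743]
  R  [+0.05176 +0.93801 -0.34272]
  R  [-0.22341 +0.34536 +0.91149]
t = (-0.11434, -0.00587, +0.50047) m
tr R = 2.822850; θ = arccos((tr R − 1)/2) = 0.424062 rad = 24.297°
axis k = ((R−Rᵀ)₃₂, (R−Rᵀ)₁₃, (R−Rᵀ)₂₁) / (2 sinθ) = (+0.836138, +0.547844, +0.027186)
rvec = θ·k = (+0.354575, +0.232320, +0.011529)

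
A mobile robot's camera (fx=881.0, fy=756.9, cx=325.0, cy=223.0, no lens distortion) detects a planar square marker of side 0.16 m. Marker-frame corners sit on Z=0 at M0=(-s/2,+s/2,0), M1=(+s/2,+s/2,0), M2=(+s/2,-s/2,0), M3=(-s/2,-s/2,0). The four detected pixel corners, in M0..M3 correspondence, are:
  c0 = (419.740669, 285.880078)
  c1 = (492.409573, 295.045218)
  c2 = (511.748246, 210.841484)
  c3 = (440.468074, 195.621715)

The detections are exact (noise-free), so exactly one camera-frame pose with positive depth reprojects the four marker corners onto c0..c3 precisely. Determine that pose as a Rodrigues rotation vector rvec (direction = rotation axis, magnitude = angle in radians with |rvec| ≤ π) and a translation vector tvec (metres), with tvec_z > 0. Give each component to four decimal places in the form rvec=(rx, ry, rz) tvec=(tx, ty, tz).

Intrinsics K: fx=881.0, fy=756.9, cx=325.0, cy=223.0
Marker side s = 0.16 m; corners in marker frame (Z=0):
  M0 = (-0.0800, +0.0800, 0)
  M1 = (+0.0800, +0.0800, 0)
  M2 = (+0.0800, -0.0800, 0)
  M3 = (-0.0800, -0.0800, 0)
Detected image corners:
  c0 = (419.740669, 285.880078) px
  c1 = (492.409573, 295.045218) px
  c2 = (511.748246, 210.841484) px
  c3 = (440.468074, 195.621715) px
Planar DLT: solve 8×8 A·h = b for H (H[2,2]=1):
  H  [+652.02519 -124.98797 +467.34039]
  H  [+183.28158 +544.57342 +247.05919]
  H  [+0.43379 +0.00015 +1.00000]
B = K⁻¹H; ‖b₁‖=0.733301, ‖b₂‖=0.733301; λ = 2/(‖b₁‖+‖b₂‖) = 1.363696, sign → tz>0 ⇒ λ=+1.363696
r₁ = λ·B[:,0] = (+0.79104,+0.15593,+0.59155); r₂ = λ·B[:,1] = (-0.19354,+0.98109,+0.00020)
r₃ = r₁×r₂ = (-0.58034,-0.11465,+0.80627); SVD([r₁ r₂ r₃]) → R = UVᵀ:
  R  [+0.79104 -0.19354 -0.58034]
  R  [+0.15593 +0.98109 -0.11465]
  R  [+0.59155 +0.00020 +0.80627]
t = (+0.22033, +0.04335, +1.36370) m
tr R = 2.578402; θ = arccos((tr R − 1)/2) = 0.661290 rad = 37.889°
axis k = ((R−Rᵀ)₃₂, (R−Rᵀ)₁₃, (R−Rᵀ)₂₁) / (2 sinθ) = (+0.093502, -0.954098, +0.284524)
rvec = θ·k = (+0.061832, -0.630935, +0.188153)

rvec=(0.0618, -0.6309, 0.1882) tvec=(0.2203, 0.0433, 1.3637)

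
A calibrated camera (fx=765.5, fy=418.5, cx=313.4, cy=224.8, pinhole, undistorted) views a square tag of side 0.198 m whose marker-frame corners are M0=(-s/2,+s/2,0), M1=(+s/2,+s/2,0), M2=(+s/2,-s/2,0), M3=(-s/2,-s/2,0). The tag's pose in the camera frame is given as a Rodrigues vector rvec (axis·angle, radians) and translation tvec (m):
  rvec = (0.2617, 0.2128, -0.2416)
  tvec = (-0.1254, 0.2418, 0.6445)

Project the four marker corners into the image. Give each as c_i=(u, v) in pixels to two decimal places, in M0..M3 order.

c0=(99.07, 439.97) c1=(306.86, 429.03) c2=(239.94, 314.66) c3=(22.45, 334.72)

Intrinsics K: fx=765.5, fy=418.5, cx=313.4, cy=224.8
Marker side s = 0.198 m; corners in marker frame (Z=0):
  M0 = (-0.0990, +0.0990, 0)
  M1 = (+0.0990, +0.0990, 0)
  M2 = (+0.0990, -0.0990, 0)
  M3 = (-0.0990, -0.0990, 0)
rvec = (0.2617, 0.2128, -0.2416), |rvec| = θ = 0.41490 rad = 23.772°
Rodrigues: sinθ=0.40310, 1−cosθ=0.08484; R = I + sinθ·[k]× + (1−cosθ)·[k]×²:
    [+0.94891 +0.26218 +0.17558]
    [-0.20728 +0.93748 -0.27960]
    [-0.23791 +0.22892 +0.94393]
t = (-0.1254, 0.2418, 0.6445) m
M0: Pc = R·M0+t = (-0.19339, +0.35513, +0.69072); u = 765.5·(-0.19339)/0.69072 + 313.4 = 99.0750, v = 418.5·(+0.35513)/0.69072 + 224.8 = 439.9714
M1: Pc = R·M1+t = (-0.00550, +0.31409, +0.64361); u = 765.5·(-0.00550)/0.64361 + 313.4 = 306.8556, v = 418.5·(+0.31409)/0.64361 + 224.8 = 429.0331
M2: Pc = R·M2+t = (-0.05741, +0.12847, +0.59828); u = 765.5·(-0.05741)/0.59828 + 313.4 = 239.9404, v = 418.5·(+0.12847)/0.59828 + 224.8 = 314.6642
M3: Pc = R·M3+t = (-0.24530, +0.16951, +0.64539); u = 765.5·(-0.24530)/0.64539 + 313.4 = 22.4515, v = 418.5·(+0.16951)/0.64539 + 224.8 = 334.7183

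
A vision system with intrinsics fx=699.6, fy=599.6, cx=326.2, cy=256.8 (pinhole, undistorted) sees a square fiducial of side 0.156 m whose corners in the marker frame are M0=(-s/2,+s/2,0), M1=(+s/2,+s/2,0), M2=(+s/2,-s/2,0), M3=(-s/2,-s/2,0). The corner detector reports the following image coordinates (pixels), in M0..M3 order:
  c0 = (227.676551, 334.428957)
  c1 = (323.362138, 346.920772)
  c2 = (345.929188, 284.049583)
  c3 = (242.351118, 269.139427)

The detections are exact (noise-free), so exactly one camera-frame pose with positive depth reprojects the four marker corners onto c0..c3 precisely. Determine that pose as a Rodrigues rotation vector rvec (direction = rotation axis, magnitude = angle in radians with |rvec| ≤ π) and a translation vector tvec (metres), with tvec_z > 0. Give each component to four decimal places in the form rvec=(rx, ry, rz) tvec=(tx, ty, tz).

Intrinsics K: fx=699.6, fy=599.6, cx=326.2, cy=256.8
Marker side s = 0.156 m; corners in marker frame (Z=0):
  M0 = (-0.0780, +0.0780, 0)
  M1 = (+0.0780, +0.0780, 0)
  M2 = (+0.0780, -0.0780, 0)
  M3 = (-0.0780, -0.0780, 0)
Detected image corners:
  c0 = (227.676551, 334.428957) px
  c1 = (323.362138, 346.920772) px
  c2 = (345.929188, 284.049583) px
  c3 = (242.351118, 269.139427) px
Planar DLT: solve 8×8 A·h = b for H (H[2,2]=1):
  H  [+674.13781 +31.84454 +284.94180]
  H  [+127.07913 +574.81427 +310.03214]
  H  [+0.12822 +0.53176 +1.00000]
B = K⁻¹H; ‖b₁‖=0.926275, ‖b₂‖=0.926275; λ = 2/(‖b₁‖+‖b₂‖) = 1.079592, sign → tz>0 ⇒ λ=+1.079592
r₁ = λ·B[:,0] = (+0.97576,+0.16952,+0.13843); r₂ = λ·B[:,1] = (-0.21854,+0.78909,+0.57409)
r₃ = r₁×r₂ = (-0.01191,-0.59042,+0.80701); SVD([r₁ r₂ r₃]) → R = UVᵀ:
  R  [+0.97576 -0.21854 -0.01191]
  R  [+0.16952 +0.78909 -0.59042]
  R  [+0.13843 +0.57409 +0.80701]
t = (-0.06367, +0.09585, +1.07959) m
tr R = 2.571857; θ = arccos((tr R − 1)/2) = 0.666600 rad = 38.193°
axis k = ((R−Rᵀ)₃₂, (R−Rᵀ)₁₃, (R−Rᵀ)₂₁) / (2 sinθ) = (+0.941673, -0.121571, +0.313802)
rvec = θ·k = (+0.627720, -0.081040, +0.209180)

rvec=(0.6277, -0.0810, 0.2092) tvec=(-0.0637, 0.0958, 1.0796)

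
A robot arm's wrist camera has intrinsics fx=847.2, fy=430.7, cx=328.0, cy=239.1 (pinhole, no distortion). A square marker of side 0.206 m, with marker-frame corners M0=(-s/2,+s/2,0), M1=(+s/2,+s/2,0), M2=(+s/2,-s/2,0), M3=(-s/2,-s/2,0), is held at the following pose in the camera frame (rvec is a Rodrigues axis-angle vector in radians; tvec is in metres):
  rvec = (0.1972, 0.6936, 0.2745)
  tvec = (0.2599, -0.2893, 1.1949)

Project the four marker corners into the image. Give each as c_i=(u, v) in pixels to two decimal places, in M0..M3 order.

Intrinsics K: fx=847.2, fy=430.7, cx=328.0, cy=239.1
Marker side s = 0.206 m; corners in marker frame (Z=0):
  M0 = (-0.1030, +0.1030, 0)
  M1 = (+0.1030, +0.1030, 0)
  M2 = (+0.1030, -0.1030, 0)
  M3 = (-0.1030, -0.1030, 0)
rvec = (0.1972, 0.6936, 0.2745), |rvec| = θ = 0.77157 rad = 44.208°
Rodrigues: sinθ=0.69726, 1−cosθ=0.28318; R = I + sinθ·[k]× + (1−cosθ)·[k]×²:
    [+0.73532 -0.18300 +0.65255]
    [+0.31313 +0.94566 -0.08764]
    [-0.60105 +0.26877 +0.75266]
t = (0.2599, -0.2893, 1.1949) m
M0: Pc = R·M0+t = (+0.16531, -0.22415, +1.28449); u = 847.2·(+0.16531)/1.28449 + 328.0 = 437.0342, v = 430.7·(-0.22415)/1.28449 + 239.1 = 163.9411
M1: Pc = R·M1+t = (+0.31679, -0.15965, +1.16068); u = 847.2·(+0.31679)/1.16068 + 328.0 = 559.2302, v = 430.7·(-0.15965)/1.16068 + 239.1 = 179.8594
M2: Pc = R·M2+t = (+0.35449, -0.35445, +1.10531); u = 847.2·(+0.35449)/1.10531 + 328.0 = 599.7080, v = 430.7·(-0.35445)/1.10531 + 239.1 = 100.9828
M3: Pc = R·M3+t = (+0.20301, -0.41895, +1.22912); u = 847.2·(+0.20301)/1.22912 + 328.0 = 467.9300, v = 430.7·(-0.41895)/1.22912 + 239.1 = 92.2932

c0=(437.03, 163.94) c1=(559.23, 179.86) c2=(599.71, 100.98) c3=(467.93, 92.29)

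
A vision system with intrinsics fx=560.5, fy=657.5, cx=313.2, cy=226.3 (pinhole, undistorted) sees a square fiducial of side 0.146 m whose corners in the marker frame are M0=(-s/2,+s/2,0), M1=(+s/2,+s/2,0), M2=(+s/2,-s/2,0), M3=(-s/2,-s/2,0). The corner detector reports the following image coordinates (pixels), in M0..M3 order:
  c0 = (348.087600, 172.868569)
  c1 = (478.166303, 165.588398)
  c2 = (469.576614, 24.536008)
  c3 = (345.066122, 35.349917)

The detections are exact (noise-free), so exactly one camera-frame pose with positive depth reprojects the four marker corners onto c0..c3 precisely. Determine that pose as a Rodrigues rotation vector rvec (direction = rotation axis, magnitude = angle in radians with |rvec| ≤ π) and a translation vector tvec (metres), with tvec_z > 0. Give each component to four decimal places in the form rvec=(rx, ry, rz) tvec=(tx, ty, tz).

Intrinsics K: fx=560.5, fy=657.5, cx=313.2, cy=226.3
Marker side s = 0.146 m; corners in marker frame (Z=0):
  M0 = (-0.0730, +0.0730, 0)
  M1 = (+0.0730, +0.0730, 0)
  M2 = (+0.0730, -0.0730, 0)
  M3 = (-0.0730, -0.0730, 0)
Detected image corners:
  c0 = (348.087600, 172.868569) px
  c1 = (478.166303, 165.588398) px
  c2 = (469.576614, 24.536008) px
  c3 = (345.066122, 35.349917) px
Planar DLT: solve 8×8 A·h = b for H (H[2,2]=1):
  H  [+792.44217 -79.80568 +409.26739]
  H  [-81.40914 +924.87861 +98.17083]
  H  [-0.19266 -0.29082 +1.00000]
B = K⁻¹H; ‖b₁‖=1.534696, ‖b₂‖=1.534696; λ = 2/(‖b₁‖+‖b₂‖) = 0.651595, sign → tz>0 ⇒ λ=+0.651595
r₁ = λ·B[:,0] = (+0.99138,-0.03747,-0.12554); r₂ = λ·B[:,1] = (+0.01311,+0.98179,-0.18950)
r₃ = r₁×r₂ = (+0.13035,+0.18622,+0.97382); SVD([r₁ r₂ r₃]) → R = UVᵀ:
  R  [+0.99138 +0.01311 +0.13035]
  R  [-0.03747 +0.98179 +0.18622]
  R  [-0.12554 -0.18950 +0.97382]
t = (+0.11168, -0.12698, +0.65159) m
tr R = 2.946998; θ = arccos((tr R − 1)/2) = 0.230733 rad = 13.220°
axis k = ((R−Rᵀ)₃₂, (R−Rᵀ)₁₃, (R−Rᵀ)₂₁) / (2 sinθ) = (-0.821446, +0.559460, -0.110593)
rvec = θ·k = (-0.189535, +0.129086, -0.025517)

rvec=(-0.1895, 0.1291, -0.0255) tvec=(0.1117, -0.1270, 0.6516)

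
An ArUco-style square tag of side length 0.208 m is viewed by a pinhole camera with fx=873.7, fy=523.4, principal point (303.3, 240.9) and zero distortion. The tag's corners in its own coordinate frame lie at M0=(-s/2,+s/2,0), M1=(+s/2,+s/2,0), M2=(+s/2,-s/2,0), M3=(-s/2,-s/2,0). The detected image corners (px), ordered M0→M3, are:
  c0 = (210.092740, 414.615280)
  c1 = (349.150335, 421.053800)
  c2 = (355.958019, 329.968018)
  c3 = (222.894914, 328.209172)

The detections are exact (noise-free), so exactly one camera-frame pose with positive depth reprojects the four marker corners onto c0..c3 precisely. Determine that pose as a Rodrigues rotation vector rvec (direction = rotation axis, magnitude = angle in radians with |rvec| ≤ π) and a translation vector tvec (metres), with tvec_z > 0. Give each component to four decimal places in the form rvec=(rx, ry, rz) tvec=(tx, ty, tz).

rvec=(-0.3015, 0.3141, 0.0163) tvec=(-0.0294, 0.3171, 1.2625)

Intrinsics K: fx=873.7, fy=523.4, cx=303.3, cy=240.9
Marker side s = 0.208 m; corners in marker frame (Z=0):
  M0 = (-0.1040, +0.1040, 0)
  M1 = (+0.1040, +0.1040, 0)
  M2 = (+0.1040, -0.1040, 0)
  M3 = (-0.1040, -0.1040, 0)
Detected image corners:
  c0 = (210.092740, 414.615280) px
  c1 = (349.150335, 421.053800) px
  c2 = (355.958019, 329.968018) px
  c3 = (222.894914, 328.209172) px
Planar DLT: solve 8×8 A·h = b for H (H[2,2]=1):
  H  [+584.67493 -112.75050 +282.92220]
  H  [-71.28585 +340.73636 +372.35152]
  H  [-0.24292 -0.22932 +1.00000]
B = K⁻¹H; ‖b₁‖=0.792089, ‖b₂‖=0.792089; λ = 2/(‖b₁‖+‖b₂‖) = 1.262484, sign → tz>0 ⇒ λ=+1.262484
r₁ = λ·B[:,0] = (+0.95131,-0.03079,-0.30669); r₂ = λ·B[:,1] = (-0.06242,+0.95514,-0.28951)
r₃ = r₁×r₂ = (+0.30184,+0.29456,+0.90671); SVD([r₁ r₂ r₃]) → R = UVᵀ:
  R  [+0.95131 -0.06242 +0.30184]
  R  [-0.03079 +0.95514 +0.29456]
  R  [-0.30669 -0.28951 +0.90671]
t = (-0.02945, +0.31707, +1.26248) m
tr R = 2.813159; θ = arccos((tr R − 1)/2) = 0.435689 rad = 24.963°
axis k = ((R−Rᵀ)₃₂, (R−Rᵀ)₁₃, (R−Rᵀ)₂₁) / (2 sinθ) = (-0.691976, +0.720948, +0.037471)
rvec = θ·k = (-0.301486, +0.314109, +0.016326)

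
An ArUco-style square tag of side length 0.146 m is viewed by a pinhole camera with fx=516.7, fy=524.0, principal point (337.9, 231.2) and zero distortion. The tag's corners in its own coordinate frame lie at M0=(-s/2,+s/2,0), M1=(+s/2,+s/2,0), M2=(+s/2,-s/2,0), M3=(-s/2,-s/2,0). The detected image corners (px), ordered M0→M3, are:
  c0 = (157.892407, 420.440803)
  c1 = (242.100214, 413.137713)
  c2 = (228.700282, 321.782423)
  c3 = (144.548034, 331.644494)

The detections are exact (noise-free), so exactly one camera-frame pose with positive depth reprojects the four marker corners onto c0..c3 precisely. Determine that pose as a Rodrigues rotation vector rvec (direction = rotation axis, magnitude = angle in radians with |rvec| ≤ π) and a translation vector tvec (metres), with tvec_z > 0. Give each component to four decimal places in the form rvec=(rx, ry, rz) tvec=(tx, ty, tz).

rvec=(0.0331, 0.1595, -0.1405) tvec=(-0.2348, 0.2244, 0.8357)

Intrinsics K: fx=516.7, fy=524.0, cx=337.9, cy=231.2
Marker side s = 0.146 m; corners in marker frame (Z=0):
  M0 = (-0.0730, +0.0730, 0)
  M1 = (+0.0730, +0.0730, 0)
  M2 = (+0.0730, -0.0730, 0)
  M3 = (-0.0730, -0.0730, 0)
Detected image corners:
  c0 = (157.892407, 420.440803) px
  c1 = (242.100214, 413.137713) px
  c2 = (228.700282, 321.782423) px
  c3 = (144.548034, 331.644494) px
Planar DLT: solve 8×8 A·h = b for H (H[2,2]=1):
  H  [+539.43972 +96.61270 +192.73266]
  H  [-130.18405 +626.49865 +371.89701]
  H  [-0.19211 +0.02600 +1.00000]
B = K⁻¹H; ‖b₁‖=1.196558, ‖b₂‖=1.196558; λ = 2/(‖b₁‖+‖b₂‖) = 0.835730, sign → tz>0 ⇒ λ=+0.835730
r₁ = λ·B[:,0] = (+0.97750,-0.13679,-0.16055); r₂ = λ·B[:,1] = (+0.14206,+0.98962,+0.02173)
r₃ = r₁×r₂ = (+0.15591,-0.04404,+0.98679); SVD([r₁ r₂ r₃]) → R = UVᵀ:
  R  [+0.97750 +0.14206 +0.15591]
  R  [-0.13679 +0.98962 -0.04404]
  R  [-0.16055 +0.02173 +0.98679]
t = (-0.23480, +0.22440, +0.83573) m
tr R = 2.953911; θ = arccos((tr R − 1)/2) = 0.215097 rad = 12.324°
axis k = ((R−Rᵀ)₃₂, (R−Rᵀ)₁₃, (R−Rᵀ)₂₁) / (2 sinθ) = (+0.154069, +0.741325, -0.653223)
rvec = θ·k = (+0.033140, +0.159457, -0.140506)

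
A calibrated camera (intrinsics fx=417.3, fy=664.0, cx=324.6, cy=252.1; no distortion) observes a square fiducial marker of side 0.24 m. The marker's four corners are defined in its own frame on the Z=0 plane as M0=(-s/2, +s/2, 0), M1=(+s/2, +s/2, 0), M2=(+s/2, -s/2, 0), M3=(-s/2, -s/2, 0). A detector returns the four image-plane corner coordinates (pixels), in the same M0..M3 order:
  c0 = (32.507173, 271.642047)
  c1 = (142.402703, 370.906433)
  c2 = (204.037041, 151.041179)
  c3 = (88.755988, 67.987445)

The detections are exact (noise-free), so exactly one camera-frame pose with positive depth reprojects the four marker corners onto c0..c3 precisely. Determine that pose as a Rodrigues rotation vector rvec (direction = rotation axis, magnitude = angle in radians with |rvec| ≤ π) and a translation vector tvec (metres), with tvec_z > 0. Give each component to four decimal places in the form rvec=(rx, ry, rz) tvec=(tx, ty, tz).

rvec=(-0.0309, 0.2294, 0.4257) tvec=(-0.3458, -0.0395, 0.6871)

Intrinsics K: fx=417.3, fy=664.0, cx=324.6, cy=252.1
Marker side s = 0.24 m; corners in marker frame (Z=0):
  M0 = (-0.1200, +0.1200, 0)
  M1 = (+0.1200, +0.1200, 0)
  M2 = (+0.1200, -0.1200, 0)
  M3 = (-0.1200, -0.1200, 0)
Detected image corners:
  c0 = (32.507173, 271.642047) px
  c1 = (142.402703, 370.906433) px
  c2 = (204.037041, 151.041179) px
  c3 = (88.755988, 67.987445) px
Planar DLT: solve 8×8 A·h = b for H (H[2,2]=1):
  H  [+430.45917 -242.06079 +114.60101]
  H  [+308.78676 +886.67621 +213.92272]
  H  [-0.33032 +0.02638 +1.00000]
B = K⁻¹H; ‖b₁‖=1.455309, ‖b₂‖=1.455309; λ = 2/(‖b₁‖+‖b₂‖) = 0.687139, sign → tz>0 ⇒ λ=+0.687139
r₁ = λ·B[:,0] = (+0.88536,+0.40572,-0.22698); r₂ = λ·B[:,1] = (-0.41268,+0.91069,+0.01813)
r₃ = r₁×r₂ = (+0.21406,+0.07762,+0.97373); SVD([r₁ r₂ r₃]) → R = UVᵀ:
  R  [+0.88536 -0.41268 +0.21406]
  R  [+0.40572 +0.91069 +0.07762]
  R  [-0.22698 +0.01813 +0.97373]
t = (-0.34579, -0.03951, +0.68714) m
tr R = 2.769789; θ = arccos((tr R − 1)/2) = 0.484529 rad = 27.761°
axis k = ((R−Rᵀ)₃₂, (R−Rᵀ)₁₃, (R−Rᵀ)₂₁) / (2 sinθ) = (-0.063866, +0.473429, +0.878513)
rvec = θ·k = (-0.030945, +0.229390, +0.425665)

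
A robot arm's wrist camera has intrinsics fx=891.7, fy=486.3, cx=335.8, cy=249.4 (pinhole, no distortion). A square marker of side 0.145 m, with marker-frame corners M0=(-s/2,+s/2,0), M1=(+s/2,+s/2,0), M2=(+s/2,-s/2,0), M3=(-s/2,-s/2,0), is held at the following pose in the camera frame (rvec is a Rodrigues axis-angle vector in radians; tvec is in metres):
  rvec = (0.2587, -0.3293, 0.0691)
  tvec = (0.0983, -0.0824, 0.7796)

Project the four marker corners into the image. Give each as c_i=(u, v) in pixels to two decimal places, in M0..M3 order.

c0=(361.10, 240.42) c1=(508.38, 243.09) c2=(533.94, 156.27) c3=(381.38, 147.88)

Intrinsics K: fx=891.7, fy=486.3, cx=335.8, cy=249.4
Marker side s = 0.145 m; corners in marker frame (Z=0):
  M0 = (-0.0725, +0.0725, 0)
  M1 = (+0.0725, +0.0725, 0)
  M2 = (+0.0725, -0.0725, 0)
  M3 = (-0.0725, -0.0725, 0)
rvec = (0.2587, -0.3293, 0.0691), |rvec| = θ = 0.42443 rad = 24.318°
Rodrigues: sinθ=0.41180, 1−cosθ=0.08873; R = I + sinθ·[k]× + (1−cosθ)·[k]×²:
    [+0.94424 -0.10900 -0.31070]
    [+0.02508 +0.96468 -0.26221]
    [+0.32831 +0.23980 +0.91363]
t = (0.0983, -0.0824, 0.7796) m
M0: Pc = R·M0+t = (+0.02194, -0.01428, +0.77318); u = 891.7·(+0.02194)/0.77318 + 335.8 = 361.1031, v = 486.3·(-0.01428)/0.77318 + 249.4 = 240.4191
M1: Pc = R·M1+t = (+0.15885, -0.01064, +0.82079); u = 891.7·(+0.15885)/0.82079 + 335.8 = 508.3789, v = 486.3·(-0.01064)/0.82079 + 249.4 = 243.0950
M2: Pc = R·M2+t = (+0.17466, -0.15052, +0.78602); u = 891.7·(+0.17466)/0.78602 + 335.8 = 533.9437, v = 486.3·(-0.15052)/0.78602 + 249.4 = 156.2743
M3: Pc = R·M3+t = (+0.03775, -0.15416, +0.73841); u = 891.7·(+0.03775)/0.73841 + 335.8 = 381.3811, v = 486.3·(-0.15416)/0.73841 + 249.4 = 147.8752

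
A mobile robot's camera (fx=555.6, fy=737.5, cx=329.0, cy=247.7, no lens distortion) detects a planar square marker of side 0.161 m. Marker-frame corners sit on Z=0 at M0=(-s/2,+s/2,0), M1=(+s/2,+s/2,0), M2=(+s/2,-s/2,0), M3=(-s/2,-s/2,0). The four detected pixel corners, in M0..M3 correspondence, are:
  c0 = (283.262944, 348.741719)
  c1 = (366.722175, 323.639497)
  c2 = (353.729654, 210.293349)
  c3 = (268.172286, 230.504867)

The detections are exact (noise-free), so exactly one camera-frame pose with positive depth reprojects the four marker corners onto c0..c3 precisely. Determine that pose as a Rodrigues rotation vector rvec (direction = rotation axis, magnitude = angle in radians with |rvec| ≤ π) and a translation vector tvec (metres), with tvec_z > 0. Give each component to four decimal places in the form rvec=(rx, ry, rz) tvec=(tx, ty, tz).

rvec=(0.0840, -0.2974, -0.1709) tvec=(-0.0181, 0.0419, 1.0029)

Intrinsics K: fx=555.6, fy=737.5, cx=329.0, cy=247.7
Marker side s = 0.161 m; corners in marker frame (Z=0):
  M0 = (-0.0805, +0.0805, 0)
  M1 = (+0.0805, +0.0805, 0)
  M2 = (+0.0805, -0.0805, 0)
  M3 = (-0.0805, -0.0805, 0)
Detected image corners:
  c0 = (283.262944, 348.741719) px
  c1 = (366.722175, 323.639497) px
  c2 = (353.729654, 210.293349) px
  c3 = (268.172286, 230.504867) px
Planar DLT: solve 8×8 A·h = b for H (H[2,2]=1):
  H  [+614.92331 +121.13232 +318.99597]
  H  [-62.01435 +748.67075 +278.53582]
  H  [+0.28331 +0.10714 +1.00000]
B = K⁻¹H; ‖b₁‖=0.997063, ‖b₂‖=0.997063; λ = 2/(‖b₁‖+‖b₂‖) = 1.002946, sign → tz>0 ⇒ λ=+1.002946
r₁ = λ·B[:,0] = (+0.94178,-0.17977,+0.28414); r₂ = λ·B[:,1] = (+0.15504,+0.98205,+0.10745)
r₃ = r₁×r₂ = (-0.29836,-0.05714,+0.95274); SVD([r₁ r₂ r₃]) → R = UVᵀ:
  R  [+0.94178 +0.15504 -0.29836]
  R  [-0.17977 +0.98205 -0.05714]
  R  [+0.28414 +0.10745 +0.95274]
t = (-0.01806, +0.04193, +1.00295) m
tr R = 2.876570; θ = arccos((tr R − 1)/2) = 0.353159 rad = 20.235°
axis k = ((R−Rᵀ)₃₂, (R−Rᵀ)₁₃, (R−Rᵀ)₂₁) / (2 sinθ) = (+0.237947, -0.842090, -0.484011)
rvec = θ·k = (+0.084033, -0.297391, -0.170933)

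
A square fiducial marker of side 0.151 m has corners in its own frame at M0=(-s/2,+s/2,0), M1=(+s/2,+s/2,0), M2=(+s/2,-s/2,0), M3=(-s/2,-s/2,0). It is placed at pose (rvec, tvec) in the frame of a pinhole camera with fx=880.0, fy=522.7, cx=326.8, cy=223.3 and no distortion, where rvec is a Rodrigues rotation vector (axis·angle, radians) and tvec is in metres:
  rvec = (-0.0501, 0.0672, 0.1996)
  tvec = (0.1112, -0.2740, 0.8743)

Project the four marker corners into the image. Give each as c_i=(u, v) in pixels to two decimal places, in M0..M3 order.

Intrinsics K: fx=880.0, fy=522.7, cx=326.8, cy=223.3
Marker side s = 0.151 m; corners in marker frame (Z=0):
  M0 = (-0.0755, +0.0755, 0)
  M1 = (+0.0755, +0.0755, 0)
  M2 = (+0.0755, -0.0755, 0)
  M3 = (-0.0755, -0.0755, 0)
rvec = (-0.0501, 0.0672, 0.1996), |rvec| = θ = 0.21649 rad = 12.404°
Rodrigues: sinθ=0.21480, 1−cosθ=0.02334; R = I + sinθ·[k]× + (1−cosθ)·[k]×²:
    [+0.97791 -0.19972 +0.06170]
    [+0.19637 +0.97891 +0.05639]
    [-0.07166 -0.04303 +0.99650]
t = (0.1112, -0.2740, 0.8743) m
M0: Pc = R·M0+t = (+0.02229, -0.21492, +0.87646); u = 880.0·(+0.02229)/0.87646 + 326.8 = 349.1789, v = 522.7·(-0.21492)/0.87646 + 223.3 = 95.1280
M1: Pc = R·M1+t = (+0.16995, -0.18527, +0.86564); u = 880.0·(+0.16995)/0.86564 + 326.8 = 499.5722, v = 522.7·(-0.18527)/0.86564 + 223.3 = 111.4304
M2: Pc = R·M2+t = (+0.20011, -0.33308, +0.87214); u = 880.0·(+0.20011)/0.87214 + 326.8 = 528.7148, v = 522.7·(-0.33308)/0.87214 + 223.3 = 23.6737
M3: Pc = R·M3+t = (+0.05245, -0.36273, +0.88296); u = 880.0·(+0.05245)/0.88296 + 326.8 = 379.0711, v = 522.7·(-0.36273)/0.88296 + 223.3 = 8.5667

c0=(349.18, 95.13) c1=(499.57, 111.43) c2=(528.71, 23.67) c3=(379.07, 8.57)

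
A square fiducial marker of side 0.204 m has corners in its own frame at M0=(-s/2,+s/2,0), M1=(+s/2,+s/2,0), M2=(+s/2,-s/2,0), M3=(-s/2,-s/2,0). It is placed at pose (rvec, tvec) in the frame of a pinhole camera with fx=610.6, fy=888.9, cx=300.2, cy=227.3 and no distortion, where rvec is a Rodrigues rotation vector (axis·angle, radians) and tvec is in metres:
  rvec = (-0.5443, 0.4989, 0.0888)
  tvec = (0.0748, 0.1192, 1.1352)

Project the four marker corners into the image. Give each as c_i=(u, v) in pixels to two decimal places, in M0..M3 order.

Intrinsics K: fx=610.6, fy=888.9, cx=300.2, cy=227.3
Marker side s = 0.204 m; corners in marker frame (Z=0):
  M0 = (-0.1020, +0.1020, 0)
  M1 = (+0.1020, +0.1020, 0)
  M2 = (+0.1020, -0.1020, 0)
  M3 = (-0.1020, -0.1020, 0)
rvec = (-0.5443, 0.4989, 0.0888), |rvec| = θ = 0.74367 rad = 42.609°
Rodrigues: sinθ=0.67700, 1−cosθ=0.26401; R = I + sinθ·[k]× + (1−cosθ)·[k]×²:
    [+0.87742 -0.21047 +0.43110]
    [-0.04879 +0.85481 +0.51665]
    [-0.47724 -0.47435 +0.73975]
t = (0.0748, 0.1192, 1.1352) m
M0: Pc = R·M0+t = (-0.03616, +0.21137, +1.13550); u = 610.6·(-0.03616)/1.13550 + 300.2 = 280.7530, v = 888.9·(+0.21137)/1.13550 + 227.3 = 392.7647
M1: Pc = R·M1+t = (+0.14283, +0.20141, +1.03814); u = 610.6·(+0.14283)/1.03814 + 300.2 = 384.2072, v = 888.9·(+0.20141)/1.03814 + 227.3 = 399.7591
M2: Pc = R·M2+t = (+0.18576, +0.02703, +1.13490); u = 610.6·(+0.18576)/1.13490 + 300.2 = 400.1447, v = 888.9·(+0.02703)/1.13490 + 227.3 = 248.4730
M3: Pc = R·M3+t = (+0.00677, +0.03699, +1.23226); u = 610.6·(+0.00677)/1.23226 + 300.2 = 303.5554, v = 888.9·(+0.03699)/1.23226 + 227.3 = 253.9806

c0=(280.75, 392.76) c1=(384.21, 399.76) c2=(400.14, 248.47) c3=(303.56, 253.98)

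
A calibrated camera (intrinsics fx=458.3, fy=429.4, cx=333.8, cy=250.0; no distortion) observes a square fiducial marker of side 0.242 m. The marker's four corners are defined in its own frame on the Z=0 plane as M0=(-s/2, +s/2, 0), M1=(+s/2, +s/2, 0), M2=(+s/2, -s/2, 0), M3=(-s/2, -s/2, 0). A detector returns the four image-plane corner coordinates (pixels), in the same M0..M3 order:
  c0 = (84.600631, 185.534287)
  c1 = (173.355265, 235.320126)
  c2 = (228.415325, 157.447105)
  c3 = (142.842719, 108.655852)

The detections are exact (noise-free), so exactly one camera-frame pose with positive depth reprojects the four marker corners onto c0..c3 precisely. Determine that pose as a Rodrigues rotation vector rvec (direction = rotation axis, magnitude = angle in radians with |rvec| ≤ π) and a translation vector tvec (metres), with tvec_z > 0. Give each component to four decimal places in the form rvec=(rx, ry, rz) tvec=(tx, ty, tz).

rvec=(-0.1326, -0.0723, 0.5411) tvec=(-0.4239, -0.2027, 1.1046)

Intrinsics K: fx=458.3, fy=429.4, cx=333.8, cy=250.0
Marker side s = 0.242 m; corners in marker frame (Z=0):
  M0 = (-0.1210, +0.1210, 0)
  M1 = (+0.1210, +0.1210, 0)
  M2 = (+0.1210, -0.1210, 0)
  M3 = (-0.1210, -0.1210, 0)
Detected image corners:
  c0 = (84.600631, 185.534287) px
  c1 = (173.355265, 235.320126) px
  c2 = (228.415325, 157.447105) px
  c3 = (142.842719, 108.655852) px
Planar DLT: solve 8×8 A·h = b for H (H[2,2]=1):
  H  [+364.85710 -254.69339 +157.91309]
  H  [+208.85899 +297.22723 +171.21628]
  H  [+0.03039 -0.13110 +1.00000]
B = K⁻¹H; ‖b₁‖=0.905339, ‖b₂‖=0.905338; λ = 2/(‖b₁‖+‖b₂‖) = 1.104559, sign → tz>0 ⇒ λ=+1.104559
r₁ = λ·B[:,0] = (+0.85490,+0.51771,+0.03357); r₂ = λ·B[:,1] = (-0.50837,+0.84887,-0.14481)
r₃ = r₁×r₂ = (-0.10347,+0.10673,+0.98889); SVD([r₁ r₂ r₃]) → R = UVᵀ:
  R  [+0.85490 -0.50837 -0.10347]
  R  [+0.51771 +0.84887 +0.10673]
  R  [+0.03357 -0.14481 +0.98889]
t = (-0.42391, -0.20266, +1.10456) m
tr R = 2.692663; θ = arccos((tr R − 1)/2) = 0.561737 rad = 32.185°
axis k = ((R−Rᵀ)₃₂, (R−Rᵀ)₁₃, (R−Rᵀ)₂₁) / (2 sinθ) = (-0.236111, -0.128637, +0.963174)
rvec = θ·k = (-0.132632, -0.072260, +0.541050)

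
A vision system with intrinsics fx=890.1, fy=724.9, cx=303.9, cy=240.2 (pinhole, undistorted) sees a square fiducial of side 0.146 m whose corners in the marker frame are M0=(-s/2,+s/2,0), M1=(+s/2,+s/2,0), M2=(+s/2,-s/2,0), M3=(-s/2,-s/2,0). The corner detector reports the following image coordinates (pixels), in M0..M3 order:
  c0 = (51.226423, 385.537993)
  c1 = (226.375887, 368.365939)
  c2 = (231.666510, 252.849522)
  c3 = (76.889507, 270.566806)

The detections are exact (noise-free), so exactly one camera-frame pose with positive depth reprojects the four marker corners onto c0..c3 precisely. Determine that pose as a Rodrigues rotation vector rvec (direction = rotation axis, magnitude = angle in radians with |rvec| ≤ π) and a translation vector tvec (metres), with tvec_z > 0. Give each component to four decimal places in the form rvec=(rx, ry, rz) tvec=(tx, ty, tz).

rvec=(-0.7091, 0.1688, -0.0895) tvec=(-0.1347, 0.0792, 0.7598)

Intrinsics K: fx=890.1, fy=724.9, cx=303.9, cy=240.2
Marker side s = 0.146 m; corners in marker frame (Z=0):
  M0 = (-0.0730, +0.0730, 0)
  M1 = (+0.0730, +0.0730, 0)
  M2 = (+0.0730, -0.0730, 0)
  M3 = (-0.0730, -0.0730, 0)
Detected image corners:
  c0 = (51.226423, 385.537993) px
  c1 = (226.375887, 368.365939) px
  c2 = (231.666510, 252.849522) px
  c3 = (76.889507, 270.566806) px
Planar DLT: solve 8×8 A·h = b for H (H[2,2]=1):
  H  [+1101.64892 -233.02582 +146.04606]
  H  [-171.57465 +514.33116 +315.81140]
  H  [-0.16276 -0.86114 +1.00000]
B = K⁻¹H; ‖b₁‖=1.316189, ‖b₂‖=1.316189; λ = 2/(‖b₁‖+‖b₂‖) = 0.759769, sign → tz>0 ⇒ λ=+0.759769
r₁ = λ·B[:,0] = (+0.98256,-0.13885,-0.12366); r₂ = λ·B[:,1] = (+0.02448,+0.75587,-0.65427)
r₃ = r₁×r₂ = (+0.18432,+0.63983,+0.74609); SVD([r₁ r₂ r₃]) → R = UVᵀ:
  R  [+0.98256 +0.02448 +0.18432]
  R  [-0.13885 +0.75587 +0.63983]
  R  [-0.12366 -0.65427 +0.74609]
t = (-0.13474, +0.07925, +0.75977) m
tr R = 2.484514; θ = arccos((tr R − 1)/2) = 0.734364 rad = 42.076°
axis k = ((R−Rᵀ)₃₂, (R−Rᵀ)₁₃, (R−Rᵀ)₂₁) / (2 sinθ) = (-0.965580, +0.229792, -0.121866)
rvec = θ·k = (-0.709087, +0.168751, -0.089494)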